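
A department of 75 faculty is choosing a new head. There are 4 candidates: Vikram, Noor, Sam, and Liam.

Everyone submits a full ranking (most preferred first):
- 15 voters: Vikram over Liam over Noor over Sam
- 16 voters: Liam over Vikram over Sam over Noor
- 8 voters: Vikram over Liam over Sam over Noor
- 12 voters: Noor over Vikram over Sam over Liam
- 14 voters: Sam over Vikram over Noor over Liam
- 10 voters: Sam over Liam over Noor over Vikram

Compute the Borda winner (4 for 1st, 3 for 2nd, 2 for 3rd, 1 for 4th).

Vikram: 15×4 + 16×3 + 8×4 + 12×3 + 14×3 + 10×1 = 228
Noor: 15×2 + 16×1 + 8×1 + 12×4 + 14×2 + 10×2 = 150
Sam: 15×1 + 16×2 + 8×2 + 12×2 + 14×4 + 10×4 = 183
Liam: 15×3 + 16×4 + 8×3 + 12×1 + 14×1 + 10×3 = 189

Vikram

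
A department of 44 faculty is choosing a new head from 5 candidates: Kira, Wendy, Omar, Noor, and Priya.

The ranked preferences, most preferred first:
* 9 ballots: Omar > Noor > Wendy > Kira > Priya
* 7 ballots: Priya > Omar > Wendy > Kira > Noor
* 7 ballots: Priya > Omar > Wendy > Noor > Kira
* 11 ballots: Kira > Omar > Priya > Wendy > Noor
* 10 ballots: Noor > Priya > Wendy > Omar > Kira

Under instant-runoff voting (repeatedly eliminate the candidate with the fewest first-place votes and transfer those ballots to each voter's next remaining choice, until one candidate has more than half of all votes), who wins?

Round 1: Kira 11, Wendy 0, Omar 9, Noor 10, Priya 14. Wendy eliminated.
Round 2: Kira 11, Omar 9, Noor 10, Priya 14. Omar eliminated.
Round 3: Kira 11, Noor 19, Priya 14. Kira eliminated.
Round 4: Noor 19, Priya 25. Priya has a majority (≥23).

Priya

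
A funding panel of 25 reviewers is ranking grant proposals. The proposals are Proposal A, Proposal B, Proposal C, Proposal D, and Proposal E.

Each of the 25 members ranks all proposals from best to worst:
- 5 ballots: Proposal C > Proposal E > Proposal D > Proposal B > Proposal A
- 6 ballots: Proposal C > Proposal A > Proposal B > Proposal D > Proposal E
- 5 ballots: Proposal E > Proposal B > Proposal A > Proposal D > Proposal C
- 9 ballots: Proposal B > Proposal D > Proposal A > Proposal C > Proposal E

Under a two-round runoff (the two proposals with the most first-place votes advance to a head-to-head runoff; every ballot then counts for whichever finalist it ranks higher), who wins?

Round 1 first-place votes: Proposal A 0, Proposal B 9, Proposal C 11, Proposal D 0, Proposal E 5. Proposal C and Proposal B advance.
Runoff: Proposal C is ranked above Proposal B on 11 ballots, Proposal B above Proposal C on 14.

Proposal B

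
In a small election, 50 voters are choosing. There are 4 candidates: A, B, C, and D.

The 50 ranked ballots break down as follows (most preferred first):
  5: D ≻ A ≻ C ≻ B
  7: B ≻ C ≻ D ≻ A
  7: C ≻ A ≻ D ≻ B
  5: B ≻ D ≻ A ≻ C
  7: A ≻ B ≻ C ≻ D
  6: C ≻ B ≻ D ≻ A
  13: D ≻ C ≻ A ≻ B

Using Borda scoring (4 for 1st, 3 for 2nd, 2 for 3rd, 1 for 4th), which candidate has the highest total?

C

A: 5×3 + 7×1 + 7×3 + 5×2 + 7×4 + 6×1 + 13×2 = 113
B: 5×1 + 7×4 + 7×1 + 5×4 + 7×3 + 6×3 + 13×1 = 112
C: 5×2 + 7×3 + 7×4 + 5×1 + 7×2 + 6×4 + 13×3 = 141
D: 5×4 + 7×2 + 7×2 + 5×3 + 7×1 + 6×2 + 13×4 = 134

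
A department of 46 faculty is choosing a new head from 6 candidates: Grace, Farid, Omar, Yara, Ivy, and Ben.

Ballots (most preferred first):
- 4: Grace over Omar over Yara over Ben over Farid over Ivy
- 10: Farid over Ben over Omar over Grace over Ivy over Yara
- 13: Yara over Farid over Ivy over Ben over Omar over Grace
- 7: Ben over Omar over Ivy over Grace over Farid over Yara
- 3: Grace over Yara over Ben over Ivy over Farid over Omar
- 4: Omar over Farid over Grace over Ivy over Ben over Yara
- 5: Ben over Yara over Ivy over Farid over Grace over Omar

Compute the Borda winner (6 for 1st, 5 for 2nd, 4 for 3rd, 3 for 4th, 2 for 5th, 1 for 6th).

Ben

Grace: 4×6 + 10×3 + 13×1 + 7×3 + 3×6 + 4×4 + 5×2 = 132
Farid: 4×2 + 10×6 + 13×5 + 7×2 + 3×2 + 4×5 + 5×3 = 188
Omar: 4×5 + 10×4 + 13×2 + 7×5 + 3×1 + 4×6 + 5×1 = 153
Yara: 4×4 + 10×1 + 13×6 + 7×1 + 3×5 + 4×1 + 5×5 = 155
Ivy: 4×1 + 10×2 + 13×4 + 7×4 + 3×3 + 4×3 + 5×4 = 145
Ben: 4×3 + 10×5 + 13×3 + 7×6 + 3×4 + 4×2 + 5×6 = 193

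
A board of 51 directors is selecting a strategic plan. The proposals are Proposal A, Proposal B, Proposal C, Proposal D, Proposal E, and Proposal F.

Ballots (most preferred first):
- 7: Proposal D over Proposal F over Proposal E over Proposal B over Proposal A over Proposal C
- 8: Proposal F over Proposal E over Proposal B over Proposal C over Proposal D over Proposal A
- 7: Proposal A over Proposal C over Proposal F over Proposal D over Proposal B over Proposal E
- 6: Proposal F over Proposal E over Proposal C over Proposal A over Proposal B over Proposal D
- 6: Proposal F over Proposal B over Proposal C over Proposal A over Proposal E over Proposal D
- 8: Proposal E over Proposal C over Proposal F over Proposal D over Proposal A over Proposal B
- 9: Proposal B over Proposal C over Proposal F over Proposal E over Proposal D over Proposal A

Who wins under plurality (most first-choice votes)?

First-place votes: Proposal A 7, Proposal B 9, Proposal C 0, Proposal D 7, Proposal E 8, Proposal F 20.

Proposal F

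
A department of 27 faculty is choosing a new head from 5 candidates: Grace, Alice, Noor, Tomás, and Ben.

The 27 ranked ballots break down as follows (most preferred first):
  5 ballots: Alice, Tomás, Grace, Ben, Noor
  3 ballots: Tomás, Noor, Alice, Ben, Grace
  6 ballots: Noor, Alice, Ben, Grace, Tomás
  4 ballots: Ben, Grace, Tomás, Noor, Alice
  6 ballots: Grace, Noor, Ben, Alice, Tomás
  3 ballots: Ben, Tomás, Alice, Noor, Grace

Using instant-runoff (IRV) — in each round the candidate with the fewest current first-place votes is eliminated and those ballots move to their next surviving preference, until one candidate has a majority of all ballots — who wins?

Round 1: Grace 6, Alice 5, Noor 6, Tomás 3, Ben 7. Tomás eliminated.
Round 2: Grace 6, Alice 5, Noor 9, Ben 7. Alice eliminated.
Round 3: Grace 11, Noor 9, Ben 7. Ben eliminated.
Round 4: Grace 15, Noor 12. Grace has a majority (≥14).

Grace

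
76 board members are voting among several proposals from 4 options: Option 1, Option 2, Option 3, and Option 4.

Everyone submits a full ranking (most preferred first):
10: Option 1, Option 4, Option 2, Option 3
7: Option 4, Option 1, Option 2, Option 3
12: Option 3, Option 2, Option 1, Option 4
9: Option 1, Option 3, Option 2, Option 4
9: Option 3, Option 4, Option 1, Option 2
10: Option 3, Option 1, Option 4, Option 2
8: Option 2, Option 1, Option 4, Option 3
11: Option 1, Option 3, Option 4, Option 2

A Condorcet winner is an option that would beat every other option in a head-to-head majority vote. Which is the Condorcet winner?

Option 1

Option 1 vs Option 2: 56–20
Option 1 vs Option 3: 45–31
Option 1 vs Option 4: 60–16
Option 1 beats every other option.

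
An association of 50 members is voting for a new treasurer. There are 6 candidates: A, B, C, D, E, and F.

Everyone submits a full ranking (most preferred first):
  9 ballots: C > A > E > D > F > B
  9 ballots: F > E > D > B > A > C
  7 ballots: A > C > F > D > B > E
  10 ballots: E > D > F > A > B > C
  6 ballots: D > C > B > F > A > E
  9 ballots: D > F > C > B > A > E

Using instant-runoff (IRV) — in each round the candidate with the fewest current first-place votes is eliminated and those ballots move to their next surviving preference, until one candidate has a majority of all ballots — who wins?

C

Round 1: A 7, B 0, C 9, D 15, E 10, F 9. B eliminated.
Round 2: A 7, C 9, D 15, E 10, F 9. A eliminated.
Round 3: C 16, D 15, E 10, F 9. F eliminated.
Round 4: C 16, D 15, E 19. D eliminated.
Round 5: C 31, E 19. C has a majority (≥26).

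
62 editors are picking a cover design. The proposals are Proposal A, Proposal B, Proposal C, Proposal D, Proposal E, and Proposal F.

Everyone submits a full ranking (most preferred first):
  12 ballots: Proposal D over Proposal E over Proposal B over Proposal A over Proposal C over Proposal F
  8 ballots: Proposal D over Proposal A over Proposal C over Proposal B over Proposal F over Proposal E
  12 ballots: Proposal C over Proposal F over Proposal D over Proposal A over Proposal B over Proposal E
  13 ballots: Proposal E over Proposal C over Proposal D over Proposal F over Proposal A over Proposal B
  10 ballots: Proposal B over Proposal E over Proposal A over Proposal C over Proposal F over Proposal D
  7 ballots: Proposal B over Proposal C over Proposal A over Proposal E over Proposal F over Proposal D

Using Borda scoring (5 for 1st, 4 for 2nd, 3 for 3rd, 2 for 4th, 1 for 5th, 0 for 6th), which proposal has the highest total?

Proposal A: 12×2 + 8×4 + 12×2 + 13×1 + 10×3 + 7×3 = 144
Proposal B: 12×3 + 8×2 + 12×1 + 13×0 + 10×5 + 7×5 = 149
Proposal C: 12×1 + 8×3 + 12×5 + 13×4 + 10×2 + 7×4 = 196
Proposal D: 12×5 + 8×5 + 12×3 + 13×3 + 10×0 + 7×0 = 175
Proposal E: 12×4 + 8×0 + 12×0 + 13×5 + 10×4 + 7×2 = 167
Proposal F: 12×0 + 8×1 + 12×4 + 13×2 + 10×1 + 7×1 = 99

Proposal C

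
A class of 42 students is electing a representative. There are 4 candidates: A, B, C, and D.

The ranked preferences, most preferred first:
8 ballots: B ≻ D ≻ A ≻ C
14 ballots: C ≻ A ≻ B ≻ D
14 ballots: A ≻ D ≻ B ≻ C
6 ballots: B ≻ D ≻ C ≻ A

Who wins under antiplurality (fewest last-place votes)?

B

Last-place votes: A 6, B 0, C 22, D 14.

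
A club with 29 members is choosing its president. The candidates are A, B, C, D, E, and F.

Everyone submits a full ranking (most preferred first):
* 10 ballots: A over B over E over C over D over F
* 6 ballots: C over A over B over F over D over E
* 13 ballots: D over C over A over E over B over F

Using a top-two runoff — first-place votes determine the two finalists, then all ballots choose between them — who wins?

Round 1 first-place votes: A 10, B 0, C 6, D 13, E 0, F 0. D and A advance.
Runoff: D is ranked above A on 13 ballots, A above D on 16.

A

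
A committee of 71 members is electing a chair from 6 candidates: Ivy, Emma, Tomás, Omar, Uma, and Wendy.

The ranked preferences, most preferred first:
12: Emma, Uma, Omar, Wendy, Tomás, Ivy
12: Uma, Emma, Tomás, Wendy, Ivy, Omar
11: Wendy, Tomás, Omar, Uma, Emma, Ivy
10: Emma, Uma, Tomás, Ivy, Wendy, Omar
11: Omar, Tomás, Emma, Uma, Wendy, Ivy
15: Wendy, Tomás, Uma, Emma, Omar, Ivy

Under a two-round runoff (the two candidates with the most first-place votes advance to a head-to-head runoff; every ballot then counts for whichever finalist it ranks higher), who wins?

Emma

Round 1 first-place votes: Ivy 0, Emma 22, Tomás 0, Omar 11, Uma 12, Wendy 26. Wendy and Emma advance.
Runoff: Wendy is ranked above Emma on 26 ballots, Emma above Wendy on 45.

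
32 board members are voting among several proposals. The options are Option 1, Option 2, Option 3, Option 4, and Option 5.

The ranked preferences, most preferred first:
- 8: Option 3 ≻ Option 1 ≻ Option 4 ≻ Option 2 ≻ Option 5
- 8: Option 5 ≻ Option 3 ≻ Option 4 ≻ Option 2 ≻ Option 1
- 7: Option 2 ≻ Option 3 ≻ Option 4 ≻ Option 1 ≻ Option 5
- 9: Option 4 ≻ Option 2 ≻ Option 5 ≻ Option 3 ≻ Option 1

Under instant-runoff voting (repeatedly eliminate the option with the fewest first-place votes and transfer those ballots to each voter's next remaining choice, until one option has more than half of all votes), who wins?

Option 3

Round 1: Option 1 0, Option 2 7, Option 3 8, Option 4 9, Option 5 8. Option 1 eliminated.
Round 2: Option 2 7, Option 3 8, Option 4 9, Option 5 8. Option 2 eliminated.
Round 3: Option 3 15, Option 4 9, Option 5 8. Option 5 eliminated.
Round 4: Option 3 23, Option 4 9. Option 3 has a majority (≥17).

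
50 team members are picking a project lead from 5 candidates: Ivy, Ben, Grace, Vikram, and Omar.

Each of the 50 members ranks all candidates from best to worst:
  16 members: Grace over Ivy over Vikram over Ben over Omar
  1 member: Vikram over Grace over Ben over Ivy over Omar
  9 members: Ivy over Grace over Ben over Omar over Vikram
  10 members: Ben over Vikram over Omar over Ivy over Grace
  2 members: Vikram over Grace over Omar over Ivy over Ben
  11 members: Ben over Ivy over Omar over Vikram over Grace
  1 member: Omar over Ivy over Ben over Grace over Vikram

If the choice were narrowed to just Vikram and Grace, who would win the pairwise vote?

Grace

Vikram is ranked above Grace on 24 ballots; Grace above Vikram on 26.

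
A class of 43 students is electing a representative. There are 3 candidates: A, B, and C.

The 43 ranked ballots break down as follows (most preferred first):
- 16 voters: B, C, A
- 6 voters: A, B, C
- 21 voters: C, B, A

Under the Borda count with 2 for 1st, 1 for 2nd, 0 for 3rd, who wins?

A: 16×0 + 6×2 + 21×0 = 12
B: 16×2 + 6×1 + 21×1 = 59
C: 16×1 + 6×0 + 21×2 = 58

B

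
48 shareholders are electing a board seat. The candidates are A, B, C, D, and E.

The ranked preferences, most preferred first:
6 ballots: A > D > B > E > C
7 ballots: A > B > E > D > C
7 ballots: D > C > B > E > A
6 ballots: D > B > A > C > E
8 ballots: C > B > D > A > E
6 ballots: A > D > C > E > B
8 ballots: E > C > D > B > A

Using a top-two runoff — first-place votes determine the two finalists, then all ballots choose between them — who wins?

D

Round 1 first-place votes: A 19, B 0, C 8, D 13, E 8. A and D advance.
Runoff: A is ranked above D on 19 ballots, D above A on 29.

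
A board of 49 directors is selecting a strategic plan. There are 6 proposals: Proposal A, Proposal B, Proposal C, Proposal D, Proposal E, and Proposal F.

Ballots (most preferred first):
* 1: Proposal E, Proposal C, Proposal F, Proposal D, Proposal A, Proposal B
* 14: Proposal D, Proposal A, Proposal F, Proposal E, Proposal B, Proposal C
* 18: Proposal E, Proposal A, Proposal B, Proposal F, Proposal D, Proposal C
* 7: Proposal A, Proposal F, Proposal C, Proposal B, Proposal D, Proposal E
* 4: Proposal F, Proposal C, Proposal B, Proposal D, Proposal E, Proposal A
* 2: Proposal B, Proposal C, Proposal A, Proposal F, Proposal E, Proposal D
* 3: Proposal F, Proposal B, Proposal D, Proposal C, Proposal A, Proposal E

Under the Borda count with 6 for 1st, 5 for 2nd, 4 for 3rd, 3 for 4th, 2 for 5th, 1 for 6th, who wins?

Proposal A

Proposal A: 1×2 + 14×5 + 18×5 + 7×6 + 4×1 + 2×4 + 3×2 = 222
Proposal B: 1×1 + 14×2 + 18×4 + 7×3 + 4×4 + 2×6 + 3×5 = 165
Proposal C: 1×5 + 14×1 + 18×1 + 7×4 + 4×5 + 2×5 + 3×3 = 104
Proposal D: 1×3 + 14×6 + 18×2 + 7×2 + 4×3 + 2×1 + 3×4 = 163
Proposal E: 1×6 + 14×3 + 18×6 + 7×1 + 4×2 + 2×2 + 3×1 = 178
Proposal F: 1×4 + 14×4 + 18×3 + 7×5 + 4×6 + 2×3 + 3×6 = 197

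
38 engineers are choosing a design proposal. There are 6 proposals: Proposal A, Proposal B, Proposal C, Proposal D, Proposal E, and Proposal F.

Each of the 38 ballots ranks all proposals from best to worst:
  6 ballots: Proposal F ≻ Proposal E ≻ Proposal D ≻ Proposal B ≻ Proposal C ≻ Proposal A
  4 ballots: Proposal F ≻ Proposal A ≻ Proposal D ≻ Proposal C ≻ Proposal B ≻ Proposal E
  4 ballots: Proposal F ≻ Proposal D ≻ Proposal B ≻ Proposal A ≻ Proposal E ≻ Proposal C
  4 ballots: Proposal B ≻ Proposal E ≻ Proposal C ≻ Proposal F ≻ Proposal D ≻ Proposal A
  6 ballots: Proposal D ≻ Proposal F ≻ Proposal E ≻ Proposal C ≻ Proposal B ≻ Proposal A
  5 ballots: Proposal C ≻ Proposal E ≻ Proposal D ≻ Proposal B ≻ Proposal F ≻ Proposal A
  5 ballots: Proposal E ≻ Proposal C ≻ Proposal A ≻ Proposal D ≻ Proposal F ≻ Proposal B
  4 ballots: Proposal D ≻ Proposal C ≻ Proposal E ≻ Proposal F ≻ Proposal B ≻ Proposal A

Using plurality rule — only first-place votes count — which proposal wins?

First-place votes: Proposal A 0, Proposal B 4, Proposal C 5, Proposal D 10, Proposal E 5, Proposal F 14.

Proposal F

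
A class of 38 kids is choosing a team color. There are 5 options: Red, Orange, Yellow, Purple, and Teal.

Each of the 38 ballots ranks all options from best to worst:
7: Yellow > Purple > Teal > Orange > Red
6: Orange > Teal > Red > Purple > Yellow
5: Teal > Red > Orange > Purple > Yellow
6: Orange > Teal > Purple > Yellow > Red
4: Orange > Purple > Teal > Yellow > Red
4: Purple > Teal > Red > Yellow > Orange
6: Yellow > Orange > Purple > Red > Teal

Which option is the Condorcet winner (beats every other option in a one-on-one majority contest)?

Orange

Orange vs Red: 29–9
Orange vs Yellow: 21–17
Orange vs Purple: 27–11
Orange vs Teal: 22–16
Orange beats every other option.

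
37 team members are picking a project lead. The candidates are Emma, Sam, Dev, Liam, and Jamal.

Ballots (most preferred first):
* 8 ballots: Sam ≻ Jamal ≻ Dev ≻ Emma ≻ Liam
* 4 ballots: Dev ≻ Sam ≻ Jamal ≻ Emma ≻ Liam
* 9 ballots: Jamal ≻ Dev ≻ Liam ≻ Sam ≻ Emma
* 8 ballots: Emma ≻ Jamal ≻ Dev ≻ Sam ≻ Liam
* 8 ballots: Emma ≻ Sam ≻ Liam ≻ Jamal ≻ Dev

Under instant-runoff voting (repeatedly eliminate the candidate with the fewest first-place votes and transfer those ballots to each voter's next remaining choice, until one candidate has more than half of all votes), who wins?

Sam

Round 1: Emma 16, Sam 8, Dev 4, Liam 0, Jamal 9. Liam eliminated.
Round 2: Emma 16, Sam 8, Dev 4, Jamal 9. Dev eliminated.
Round 3: Emma 16, Sam 12, Jamal 9. Jamal eliminated.
Round 4: Emma 16, Sam 21. Sam has a majority (≥19).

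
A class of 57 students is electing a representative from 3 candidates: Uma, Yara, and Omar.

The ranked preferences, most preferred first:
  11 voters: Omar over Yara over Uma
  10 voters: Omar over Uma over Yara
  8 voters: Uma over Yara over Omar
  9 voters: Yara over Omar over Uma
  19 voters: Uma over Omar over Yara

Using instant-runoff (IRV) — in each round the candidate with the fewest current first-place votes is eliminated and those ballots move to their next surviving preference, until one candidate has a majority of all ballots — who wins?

Round 1: Uma 27, Yara 9, Omar 21. Yara eliminated.
Round 2: Uma 27, Omar 30. Omar has a majority (≥29).

Omar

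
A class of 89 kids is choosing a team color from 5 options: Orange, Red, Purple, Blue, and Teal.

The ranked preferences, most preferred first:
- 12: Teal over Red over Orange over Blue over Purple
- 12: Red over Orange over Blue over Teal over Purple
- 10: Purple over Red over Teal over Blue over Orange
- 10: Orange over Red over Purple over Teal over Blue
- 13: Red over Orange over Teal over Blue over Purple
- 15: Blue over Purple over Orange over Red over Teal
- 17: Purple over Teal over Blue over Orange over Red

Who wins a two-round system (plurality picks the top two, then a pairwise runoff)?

Red

Round 1 first-place votes: Orange 10, Red 25, Purple 27, Blue 15, Teal 12. Purple and Red advance.
Runoff: Purple is ranked above Red on 42 ballots, Red above Purple on 47.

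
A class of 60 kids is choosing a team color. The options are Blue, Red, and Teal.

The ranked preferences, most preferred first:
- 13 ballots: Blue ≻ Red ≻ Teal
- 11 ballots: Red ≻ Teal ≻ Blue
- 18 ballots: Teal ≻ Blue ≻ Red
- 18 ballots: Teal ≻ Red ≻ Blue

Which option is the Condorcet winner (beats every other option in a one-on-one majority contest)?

Teal

Teal vs Blue: 47–13
Teal vs Red: 36–24
Teal beats every other option.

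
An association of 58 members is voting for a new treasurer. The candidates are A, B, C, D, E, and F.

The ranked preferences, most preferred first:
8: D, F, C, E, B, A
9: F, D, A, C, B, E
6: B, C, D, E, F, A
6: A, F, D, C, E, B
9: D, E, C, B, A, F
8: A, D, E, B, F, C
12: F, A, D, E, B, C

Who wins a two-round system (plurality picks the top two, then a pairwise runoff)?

Round 1 first-place votes: A 14, B 6, C 0, D 17, E 0, F 21. F and D advance.
Runoff: F is ranked above D on 27 ballots, D above F on 31.

D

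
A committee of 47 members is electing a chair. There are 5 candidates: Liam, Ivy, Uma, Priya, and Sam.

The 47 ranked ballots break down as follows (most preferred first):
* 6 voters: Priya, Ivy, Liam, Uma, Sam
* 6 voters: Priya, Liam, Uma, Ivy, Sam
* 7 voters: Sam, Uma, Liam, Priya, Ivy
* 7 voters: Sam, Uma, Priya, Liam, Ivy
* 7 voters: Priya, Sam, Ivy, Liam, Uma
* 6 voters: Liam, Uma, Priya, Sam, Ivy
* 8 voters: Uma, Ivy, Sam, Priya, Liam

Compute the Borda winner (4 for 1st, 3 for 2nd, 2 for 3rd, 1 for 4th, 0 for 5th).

Priya

Liam: 6×2 + 6×3 + 7×2 + 7×1 + 7×1 + 6×4 + 8×0 = 82
Ivy: 6×3 + 6×1 + 7×0 + 7×0 + 7×2 + 6×0 + 8×3 = 62
Uma: 6×1 + 6×2 + 7×3 + 7×3 + 7×0 + 6×3 + 8×4 = 110
Priya: 6×4 + 6×4 + 7×1 + 7×2 + 7×4 + 6×2 + 8×1 = 117
Sam: 6×0 + 6×0 + 7×4 + 7×4 + 7×3 + 6×1 + 8×2 = 99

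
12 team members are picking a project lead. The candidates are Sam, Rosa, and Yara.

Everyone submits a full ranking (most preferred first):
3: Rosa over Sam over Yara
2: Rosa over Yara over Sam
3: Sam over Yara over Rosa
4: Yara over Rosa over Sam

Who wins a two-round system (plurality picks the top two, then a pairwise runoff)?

Round 1 first-place votes: Sam 3, Rosa 5, Yara 4. Rosa and Yara advance.
Runoff: Rosa is ranked above Yara on 5 ballots, Yara above Rosa on 7.

Yara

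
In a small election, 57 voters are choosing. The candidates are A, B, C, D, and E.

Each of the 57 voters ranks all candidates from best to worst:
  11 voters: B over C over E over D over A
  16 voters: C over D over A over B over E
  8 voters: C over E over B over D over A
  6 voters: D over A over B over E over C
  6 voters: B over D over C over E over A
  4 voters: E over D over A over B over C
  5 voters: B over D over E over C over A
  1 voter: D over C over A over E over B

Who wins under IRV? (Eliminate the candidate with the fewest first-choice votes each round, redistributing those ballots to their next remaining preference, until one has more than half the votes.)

Round 1: A 0, B 22, C 24, D 7, E 4. A eliminated.
Round 2: B 22, C 24, D 7, E 4. E eliminated.
Round 3: B 22, C 24, D 11. D eliminated.
Round 4: B 32, C 25. B has a majority (≥29).

B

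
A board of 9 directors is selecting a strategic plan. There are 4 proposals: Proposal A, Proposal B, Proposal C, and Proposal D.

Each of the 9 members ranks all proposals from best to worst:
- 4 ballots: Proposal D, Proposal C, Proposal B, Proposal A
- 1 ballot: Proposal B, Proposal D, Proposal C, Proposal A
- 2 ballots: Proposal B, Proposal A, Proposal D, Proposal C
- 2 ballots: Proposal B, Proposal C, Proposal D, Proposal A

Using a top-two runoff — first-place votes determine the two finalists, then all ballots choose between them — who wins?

Round 1 first-place votes: Proposal A 0, Proposal B 5, Proposal C 0, Proposal D 4. Proposal B and Proposal D advance.
Runoff: Proposal B is ranked above Proposal D on 5 ballots, Proposal D above Proposal B on 4.

Proposal B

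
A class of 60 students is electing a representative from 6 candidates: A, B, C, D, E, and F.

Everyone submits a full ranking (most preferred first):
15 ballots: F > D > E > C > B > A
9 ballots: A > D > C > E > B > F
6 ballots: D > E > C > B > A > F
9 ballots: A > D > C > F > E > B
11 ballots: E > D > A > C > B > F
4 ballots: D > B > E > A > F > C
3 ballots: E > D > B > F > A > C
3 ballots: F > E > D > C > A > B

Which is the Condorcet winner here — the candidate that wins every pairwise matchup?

D vs A: 42–18
D vs B: 60–0
D vs C: 60–0
D vs E: 43–17
D vs F: 42–18
D beats every other candidate.

D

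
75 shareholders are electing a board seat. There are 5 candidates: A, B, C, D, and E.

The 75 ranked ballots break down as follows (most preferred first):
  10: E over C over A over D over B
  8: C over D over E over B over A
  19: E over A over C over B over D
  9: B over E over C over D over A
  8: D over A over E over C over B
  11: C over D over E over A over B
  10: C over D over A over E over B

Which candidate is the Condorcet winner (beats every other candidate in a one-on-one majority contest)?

E vs A: 57–18
E vs B: 66–9
E vs C: 46–29
E vs D: 38–37
E beats every other candidate.

E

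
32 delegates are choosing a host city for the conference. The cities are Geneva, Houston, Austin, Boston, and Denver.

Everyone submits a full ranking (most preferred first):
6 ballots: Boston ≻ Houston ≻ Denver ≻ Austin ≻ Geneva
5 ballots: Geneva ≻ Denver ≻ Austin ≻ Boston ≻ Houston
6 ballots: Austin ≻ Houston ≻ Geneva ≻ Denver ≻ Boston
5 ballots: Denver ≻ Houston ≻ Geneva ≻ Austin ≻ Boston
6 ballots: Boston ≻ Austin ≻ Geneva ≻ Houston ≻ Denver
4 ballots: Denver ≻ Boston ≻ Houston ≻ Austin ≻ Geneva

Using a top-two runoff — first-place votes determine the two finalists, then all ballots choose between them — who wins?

Denver

Round 1 first-place votes: Geneva 5, Houston 0, Austin 6, Boston 12, Denver 9. Boston and Denver advance.
Runoff: Boston is ranked above Denver on 12 ballots, Denver above Boston on 20.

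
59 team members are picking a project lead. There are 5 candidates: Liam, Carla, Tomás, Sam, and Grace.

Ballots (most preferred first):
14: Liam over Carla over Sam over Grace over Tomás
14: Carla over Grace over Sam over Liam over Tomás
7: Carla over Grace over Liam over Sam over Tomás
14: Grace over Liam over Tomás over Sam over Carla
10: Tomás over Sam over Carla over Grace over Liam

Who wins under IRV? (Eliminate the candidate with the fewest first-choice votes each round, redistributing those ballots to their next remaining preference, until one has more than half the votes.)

Round 1: Liam 14, Carla 21, Tomás 10, Sam 0, Grace 14. Sam eliminated.
Round 2: Liam 14, Carla 21, Tomás 10, Grace 14. Tomás eliminated.
Round 3: Liam 14, Carla 31, Grace 14. Carla has a majority (≥30).

Carla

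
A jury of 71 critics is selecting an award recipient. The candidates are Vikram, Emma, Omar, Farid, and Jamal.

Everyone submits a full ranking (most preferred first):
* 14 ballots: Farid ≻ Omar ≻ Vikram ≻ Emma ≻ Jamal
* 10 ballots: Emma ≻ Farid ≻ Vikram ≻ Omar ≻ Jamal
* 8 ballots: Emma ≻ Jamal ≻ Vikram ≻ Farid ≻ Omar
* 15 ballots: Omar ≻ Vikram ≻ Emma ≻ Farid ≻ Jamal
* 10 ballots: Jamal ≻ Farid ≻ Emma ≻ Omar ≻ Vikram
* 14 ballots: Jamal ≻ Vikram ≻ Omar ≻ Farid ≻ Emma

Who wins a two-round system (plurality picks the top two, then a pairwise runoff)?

Emma

Round 1 first-place votes: Vikram 0, Emma 18, Omar 15, Farid 14, Jamal 24. Jamal and Emma advance.
Runoff: Jamal is ranked above Emma on 24 ballots, Emma above Jamal on 47.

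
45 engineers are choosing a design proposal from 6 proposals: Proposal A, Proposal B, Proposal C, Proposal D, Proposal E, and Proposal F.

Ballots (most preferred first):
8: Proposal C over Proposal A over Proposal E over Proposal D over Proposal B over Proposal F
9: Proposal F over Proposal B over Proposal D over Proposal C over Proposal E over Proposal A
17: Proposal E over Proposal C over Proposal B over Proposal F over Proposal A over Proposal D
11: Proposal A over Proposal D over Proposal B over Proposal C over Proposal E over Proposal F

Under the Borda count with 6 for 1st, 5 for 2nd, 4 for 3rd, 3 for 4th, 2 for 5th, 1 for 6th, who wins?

Proposal C

Proposal A: 8×5 + 9×1 + 17×2 + 11×6 = 149
Proposal B: 8×2 + 9×5 + 17×4 + 11×4 = 173
Proposal C: 8×6 + 9×3 + 17×5 + 11×3 = 193
Proposal D: 8×3 + 9×4 + 17×1 + 11×5 = 132
Proposal E: 8×4 + 9×2 + 17×6 + 11×2 = 174
Proposal F: 8×1 + 9×6 + 17×3 + 11×1 = 124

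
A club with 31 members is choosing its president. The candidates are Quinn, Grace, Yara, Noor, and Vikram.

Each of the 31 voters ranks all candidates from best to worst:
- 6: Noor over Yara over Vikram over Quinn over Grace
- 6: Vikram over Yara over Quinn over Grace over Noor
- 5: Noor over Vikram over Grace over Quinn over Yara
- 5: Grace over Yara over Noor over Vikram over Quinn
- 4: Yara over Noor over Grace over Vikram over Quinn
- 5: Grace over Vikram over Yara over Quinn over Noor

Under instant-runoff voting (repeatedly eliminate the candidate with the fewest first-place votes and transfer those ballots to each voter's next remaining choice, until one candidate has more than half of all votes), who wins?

Round 1: Quinn 0, Grace 10, Yara 4, Noor 11, Vikram 6. Quinn eliminated.
Round 2: Grace 10, Yara 4, Noor 11, Vikram 6. Yara eliminated.
Round 3: Grace 10, Noor 15, Vikram 6. Vikram eliminated.
Round 4: Grace 16, Noor 15. Grace has a majority (≥16).

Grace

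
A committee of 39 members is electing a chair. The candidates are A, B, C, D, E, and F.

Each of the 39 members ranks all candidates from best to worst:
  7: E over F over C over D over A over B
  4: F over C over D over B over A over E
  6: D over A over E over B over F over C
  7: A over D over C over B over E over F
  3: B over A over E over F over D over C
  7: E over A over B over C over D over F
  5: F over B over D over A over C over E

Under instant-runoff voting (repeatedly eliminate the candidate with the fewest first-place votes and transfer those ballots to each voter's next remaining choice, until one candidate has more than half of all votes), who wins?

Round 1: A 7, B 3, C 0, D 6, E 14, F 9. C eliminated.
Round 2: A 7, B 3, D 6, E 14, F 9. B eliminated.
Round 3: A 10, D 6, E 14, F 9. D eliminated.
Round 4: A 16, E 14, F 9. F eliminated.
Round 5: A 25, E 14. A has a majority (≥20).

A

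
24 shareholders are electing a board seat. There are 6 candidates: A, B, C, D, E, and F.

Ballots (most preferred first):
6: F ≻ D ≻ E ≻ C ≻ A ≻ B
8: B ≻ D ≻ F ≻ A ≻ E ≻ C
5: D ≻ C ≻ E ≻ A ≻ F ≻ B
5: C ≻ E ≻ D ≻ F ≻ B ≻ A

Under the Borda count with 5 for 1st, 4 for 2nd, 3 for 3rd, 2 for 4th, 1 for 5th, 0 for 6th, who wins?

D

A: 6×1 + 8×2 + 5×2 + 5×0 = 32
B: 6×0 + 8×5 + 5×0 + 5×1 = 45
C: 6×2 + 8×0 + 5×4 + 5×5 = 57
D: 6×4 + 8×4 + 5×5 + 5×3 = 96
E: 6×3 + 8×1 + 5×3 + 5×4 = 61
F: 6×5 + 8×3 + 5×1 + 5×2 = 69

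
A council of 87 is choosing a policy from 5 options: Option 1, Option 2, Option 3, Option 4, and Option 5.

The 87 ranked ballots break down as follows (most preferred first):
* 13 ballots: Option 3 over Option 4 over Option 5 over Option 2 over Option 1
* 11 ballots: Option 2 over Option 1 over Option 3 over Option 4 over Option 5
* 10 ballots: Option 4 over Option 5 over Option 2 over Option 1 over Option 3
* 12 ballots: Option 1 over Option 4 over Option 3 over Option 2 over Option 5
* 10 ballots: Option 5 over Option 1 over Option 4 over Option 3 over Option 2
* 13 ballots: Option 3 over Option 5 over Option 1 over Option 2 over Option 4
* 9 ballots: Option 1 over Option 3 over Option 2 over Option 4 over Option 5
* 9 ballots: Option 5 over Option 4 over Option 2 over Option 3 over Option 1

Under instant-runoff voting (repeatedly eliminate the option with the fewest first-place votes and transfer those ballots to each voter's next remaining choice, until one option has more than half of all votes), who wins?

Option 5

Round 1: Option 1 21, Option 2 11, Option 3 26, Option 4 10, Option 5 19. Option 4 eliminated.
Round 2: Option 1 21, Option 2 11, Option 3 26, Option 5 29. Option 2 eliminated.
Round 3: Option 1 32, Option 3 26, Option 5 29. Option 3 eliminated.
Round 4: Option 1 32, Option 5 55. Option 5 has a majority (≥44).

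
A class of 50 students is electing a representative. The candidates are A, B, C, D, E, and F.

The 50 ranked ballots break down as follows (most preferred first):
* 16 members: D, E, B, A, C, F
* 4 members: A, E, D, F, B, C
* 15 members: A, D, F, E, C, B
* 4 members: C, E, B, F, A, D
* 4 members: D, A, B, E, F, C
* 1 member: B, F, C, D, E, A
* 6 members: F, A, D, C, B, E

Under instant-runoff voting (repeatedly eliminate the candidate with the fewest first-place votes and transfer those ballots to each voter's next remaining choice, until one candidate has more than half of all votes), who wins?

A

Round 1: A 19, B 1, C 4, D 20, E 0, F 6. E eliminated.
Round 2: A 19, B 1, C 4, D 20, F 6. B eliminated.
Round 3: A 19, C 4, D 20, F 7. C eliminated.
Round 4: A 19, D 20, F 11. F eliminated.
Round 5: A 29, D 21. A has a majority (≥26).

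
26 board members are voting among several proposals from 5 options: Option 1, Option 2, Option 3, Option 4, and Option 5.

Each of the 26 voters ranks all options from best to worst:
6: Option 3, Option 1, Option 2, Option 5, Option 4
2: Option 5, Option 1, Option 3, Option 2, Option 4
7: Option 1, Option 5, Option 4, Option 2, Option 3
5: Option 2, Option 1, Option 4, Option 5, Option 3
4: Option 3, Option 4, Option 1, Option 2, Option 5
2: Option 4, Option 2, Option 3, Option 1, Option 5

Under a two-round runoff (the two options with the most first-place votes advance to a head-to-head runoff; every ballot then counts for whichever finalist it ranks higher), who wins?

Option 1

Round 1 first-place votes: Option 1 7, Option 2 5, Option 3 10, Option 4 2, Option 5 2. Option 3 and Option 1 advance.
Runoff: Option 3 is ranked above Option 1 on 12 ballots, Option 1 above Option 3 on 14.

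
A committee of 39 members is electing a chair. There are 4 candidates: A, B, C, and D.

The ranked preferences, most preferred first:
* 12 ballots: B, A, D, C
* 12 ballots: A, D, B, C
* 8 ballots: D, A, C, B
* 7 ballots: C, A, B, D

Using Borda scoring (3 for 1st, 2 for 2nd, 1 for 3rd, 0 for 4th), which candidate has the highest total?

A: 12×2 + 12×3 + 8×2 + 7×2 = 90
B: 12×3 + 12×1 + 8×0 + 7×1 = 55
C: 12×0 + 12×0 + 8×1 + 7×3 = 29
D: 12×1 + 12×2 + 8×3 + 7×0 = 60

A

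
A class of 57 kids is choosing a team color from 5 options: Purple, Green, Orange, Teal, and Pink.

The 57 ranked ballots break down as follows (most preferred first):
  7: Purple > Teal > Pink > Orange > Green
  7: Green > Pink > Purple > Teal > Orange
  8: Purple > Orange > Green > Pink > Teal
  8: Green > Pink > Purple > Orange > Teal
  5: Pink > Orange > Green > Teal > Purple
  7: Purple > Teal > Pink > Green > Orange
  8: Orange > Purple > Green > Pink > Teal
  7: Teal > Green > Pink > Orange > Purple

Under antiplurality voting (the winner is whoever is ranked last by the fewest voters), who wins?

Pink

Last-place votes: Purple 12, Green 7, Orange 14, Teal 24, Pink 0.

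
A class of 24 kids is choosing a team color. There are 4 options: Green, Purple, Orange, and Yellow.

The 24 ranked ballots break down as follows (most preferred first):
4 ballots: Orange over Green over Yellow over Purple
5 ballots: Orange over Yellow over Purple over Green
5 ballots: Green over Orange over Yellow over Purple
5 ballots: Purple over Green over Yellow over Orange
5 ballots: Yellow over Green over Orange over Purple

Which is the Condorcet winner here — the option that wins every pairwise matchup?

Green

Green vs Purple: 14–10
Green vs Orange: 15–9
Green vs Yellow: 14–10
Green beats every other option.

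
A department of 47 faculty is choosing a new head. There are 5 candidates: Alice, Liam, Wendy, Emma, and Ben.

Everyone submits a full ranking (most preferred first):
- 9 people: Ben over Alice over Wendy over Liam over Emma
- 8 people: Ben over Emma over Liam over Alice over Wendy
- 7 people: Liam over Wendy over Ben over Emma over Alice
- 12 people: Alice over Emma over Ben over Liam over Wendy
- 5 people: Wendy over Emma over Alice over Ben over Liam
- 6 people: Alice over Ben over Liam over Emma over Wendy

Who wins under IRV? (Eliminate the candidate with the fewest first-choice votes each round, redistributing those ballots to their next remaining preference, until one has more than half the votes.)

Round 1: Alice 18, Liam 7, Wendy 5, Emma 0, Ben 17. Emma eliminated.
Round 2: Alice 18, Liam 7, Wendy 5, Ben 17. Wendy eliminated.
Round 3: Alice 23, Liam 7, Ben 17. Liam eliminated.
Round 4: Alice 23, Ben 24. Ben has a majority (≥24).

Ben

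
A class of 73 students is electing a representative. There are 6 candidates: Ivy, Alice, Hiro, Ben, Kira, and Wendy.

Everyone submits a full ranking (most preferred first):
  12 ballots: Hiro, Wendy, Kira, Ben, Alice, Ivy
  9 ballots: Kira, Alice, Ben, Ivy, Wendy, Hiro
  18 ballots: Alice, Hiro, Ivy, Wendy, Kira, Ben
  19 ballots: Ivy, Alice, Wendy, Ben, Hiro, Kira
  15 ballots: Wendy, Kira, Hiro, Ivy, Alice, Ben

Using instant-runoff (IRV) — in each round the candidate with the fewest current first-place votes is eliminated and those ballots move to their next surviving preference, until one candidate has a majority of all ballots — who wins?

Round 1: Ivy 19, Alice 18, Hiro 12, Ben 0, Kira 9, Wendy 15. Ben eliminated.
Round 2: Ivy 19, Alice 18, Hiro 12, Kira 9, Wendy 15. Kira eliminated.
Round 3: Ivy 19, Alice 27, Hiro 12, Wendy 15. Hiro eliminated.
Round 4: Ivy 19, Alice 27, Wendy 27. Ivy eliminated.
Round 5: Alice 46, Wendy 27. Alice has a majority (≥37).

Alice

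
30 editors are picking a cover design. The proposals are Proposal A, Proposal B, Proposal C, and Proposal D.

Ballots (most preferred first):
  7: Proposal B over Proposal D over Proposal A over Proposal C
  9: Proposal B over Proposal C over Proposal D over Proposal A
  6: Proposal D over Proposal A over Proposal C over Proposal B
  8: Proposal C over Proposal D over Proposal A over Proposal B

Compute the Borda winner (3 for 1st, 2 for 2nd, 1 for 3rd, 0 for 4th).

Proposal D

Proposal A: 7×1 + 9×0 + 6×2 + 8×1 = 27
Proposal B: 7×3 + 9×3 + 6×0 + 8×0 = 48
Proposal C: 7×0 + 9×2 + 6×1 + 8×3 = 48
Proposal D: 7×2 + 9×1 + 6×3 + 8×2 = 57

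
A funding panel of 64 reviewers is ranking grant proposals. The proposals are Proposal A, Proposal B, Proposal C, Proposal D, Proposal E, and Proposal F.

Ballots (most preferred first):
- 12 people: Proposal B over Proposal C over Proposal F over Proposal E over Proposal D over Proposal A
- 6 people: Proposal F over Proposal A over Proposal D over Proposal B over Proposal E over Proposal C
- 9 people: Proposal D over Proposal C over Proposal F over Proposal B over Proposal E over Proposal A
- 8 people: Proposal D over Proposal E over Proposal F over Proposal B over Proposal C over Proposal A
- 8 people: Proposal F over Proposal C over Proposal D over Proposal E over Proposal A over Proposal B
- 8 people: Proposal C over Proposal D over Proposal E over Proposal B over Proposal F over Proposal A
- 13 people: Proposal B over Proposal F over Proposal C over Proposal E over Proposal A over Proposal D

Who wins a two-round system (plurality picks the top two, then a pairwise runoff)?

Proposal D

Round 1 first-place votes: Proposal A 0, Proposal B 25, Proposal C 8, Proposal D 17, Proposal E 0, Proposal F 14. Proposal B and Proposal D advance.
Runoff: Proposal B is ranked above Proposal D on 25 ballots, Proposal D above Proposal B on 39.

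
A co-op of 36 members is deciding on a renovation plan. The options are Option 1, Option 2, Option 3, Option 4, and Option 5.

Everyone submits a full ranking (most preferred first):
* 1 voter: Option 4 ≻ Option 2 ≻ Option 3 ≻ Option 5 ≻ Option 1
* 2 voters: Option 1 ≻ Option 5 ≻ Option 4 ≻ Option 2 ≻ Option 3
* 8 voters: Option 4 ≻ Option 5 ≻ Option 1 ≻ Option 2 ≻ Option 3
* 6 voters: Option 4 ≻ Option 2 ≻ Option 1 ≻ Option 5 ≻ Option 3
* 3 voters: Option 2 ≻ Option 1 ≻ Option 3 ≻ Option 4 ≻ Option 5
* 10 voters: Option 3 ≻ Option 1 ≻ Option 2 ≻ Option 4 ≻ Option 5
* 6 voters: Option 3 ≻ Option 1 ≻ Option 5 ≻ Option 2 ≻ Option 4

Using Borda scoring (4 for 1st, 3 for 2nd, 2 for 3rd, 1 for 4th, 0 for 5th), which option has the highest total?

Option 1

Option 1: 1×0 + 2×4 + 8×2 + 6×2 + 3×3 + 10×3 + 6×3 = 93
Option 2: 1×3 + 2×1 + 8×1 + 6×3 + 3×4 + 10×2 + 6×1 = 69
Option 3: 1×2 + 2×0 + 8×0 + 6×0 + 3×2 + 10×4 + 6×4 = 72
Option 4: 1×4 + 2×2 + 8×4 + 6×4 + 3×1 + 10×1 + 6×0 = 77
Option 5: 1×1 + 2×3 + 8×3 + 6×1 + 3×0 + 10×0 + 6×2 = 49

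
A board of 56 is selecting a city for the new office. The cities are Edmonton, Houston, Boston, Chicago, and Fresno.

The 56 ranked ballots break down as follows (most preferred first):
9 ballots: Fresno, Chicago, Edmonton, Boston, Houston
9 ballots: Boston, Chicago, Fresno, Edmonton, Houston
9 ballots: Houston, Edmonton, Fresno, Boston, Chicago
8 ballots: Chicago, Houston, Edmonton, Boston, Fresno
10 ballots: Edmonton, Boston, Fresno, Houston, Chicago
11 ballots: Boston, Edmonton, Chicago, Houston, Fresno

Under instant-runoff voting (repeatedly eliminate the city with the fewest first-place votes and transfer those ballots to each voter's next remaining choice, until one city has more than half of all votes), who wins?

Edmonton

Round 1: Edmonton 10, Houston 9, Boston 20, Chicago 8, Fresno 9. Chicago eliminated.
Round 2: Edmonton 10, Houston 17, Boston 20, Fresno 9. Fresno eliminated.
Round 3: Edmonton 19, Houston 17, Boston 20. Houston eliminated.
Round 4: Edmonton 36, Boston 20. Edmonton has a majority (≥29).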